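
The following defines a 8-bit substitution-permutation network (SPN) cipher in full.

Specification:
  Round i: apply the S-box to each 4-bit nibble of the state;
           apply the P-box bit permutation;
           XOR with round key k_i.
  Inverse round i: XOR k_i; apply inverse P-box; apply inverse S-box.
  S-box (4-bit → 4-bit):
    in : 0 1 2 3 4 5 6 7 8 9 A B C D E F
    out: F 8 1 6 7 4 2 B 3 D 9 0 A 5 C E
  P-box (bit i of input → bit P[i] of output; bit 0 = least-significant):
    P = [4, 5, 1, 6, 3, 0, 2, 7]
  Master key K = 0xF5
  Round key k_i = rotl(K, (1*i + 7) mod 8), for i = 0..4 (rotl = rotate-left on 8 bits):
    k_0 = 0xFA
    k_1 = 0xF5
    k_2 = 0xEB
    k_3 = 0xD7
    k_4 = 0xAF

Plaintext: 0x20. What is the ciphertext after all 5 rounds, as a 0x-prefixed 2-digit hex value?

s_0 = plaintext = 0x20
s_1 = Round(s_0, k_0) = 0x80
s_2 = Round(s_1, k_1) = 0x8E
s_3 = Round(s_2, k_2) = 0xA0
s_4 = Round(s_3, k_3) = 0x2D
s_5 = Round(s_4, k_4) = 0xB5

0xB5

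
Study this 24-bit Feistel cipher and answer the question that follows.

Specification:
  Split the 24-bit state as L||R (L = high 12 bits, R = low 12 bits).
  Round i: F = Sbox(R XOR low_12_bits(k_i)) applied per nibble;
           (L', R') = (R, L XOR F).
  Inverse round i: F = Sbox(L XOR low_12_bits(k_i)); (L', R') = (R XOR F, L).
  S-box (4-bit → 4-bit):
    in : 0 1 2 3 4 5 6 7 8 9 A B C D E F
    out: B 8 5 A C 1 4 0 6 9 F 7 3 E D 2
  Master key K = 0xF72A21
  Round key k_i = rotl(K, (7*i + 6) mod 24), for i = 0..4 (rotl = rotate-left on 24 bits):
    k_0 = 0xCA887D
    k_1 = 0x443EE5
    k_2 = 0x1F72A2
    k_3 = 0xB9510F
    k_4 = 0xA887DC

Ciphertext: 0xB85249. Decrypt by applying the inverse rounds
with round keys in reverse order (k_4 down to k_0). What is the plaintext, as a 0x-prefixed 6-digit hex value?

0x4B5F1B

s_0 = ciphertext = 0xB85249
s_1 = InvRound(s_0, k_4) = 0x150B85
s_2 = InvRound(s_1, k_3) = 0x097150
s_3 = InvRound(s_2, k_2) = 0x4F1097
s_4 = InvRound(s_3, k_1) = 0xF1B4F1
s_5 = InvRound(s_4, k_0) = 0x4B5F1B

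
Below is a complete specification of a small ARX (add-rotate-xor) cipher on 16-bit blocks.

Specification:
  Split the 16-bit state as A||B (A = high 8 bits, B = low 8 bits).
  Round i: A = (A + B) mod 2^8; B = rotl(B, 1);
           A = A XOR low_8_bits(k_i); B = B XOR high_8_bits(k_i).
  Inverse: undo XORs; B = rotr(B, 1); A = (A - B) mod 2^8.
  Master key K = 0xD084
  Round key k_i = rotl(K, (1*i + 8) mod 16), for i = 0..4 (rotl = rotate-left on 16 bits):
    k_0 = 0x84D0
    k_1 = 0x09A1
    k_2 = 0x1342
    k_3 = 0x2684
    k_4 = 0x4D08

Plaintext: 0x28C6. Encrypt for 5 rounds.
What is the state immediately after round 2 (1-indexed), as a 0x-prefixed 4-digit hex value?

s_0 = plaintext = 0x28C6
s_1 = Round(s_0, k_0) = 0x3E09
s_2 = Round(s_1, k_1) = 0xE61B
s_3 = Round(s_2, k_2) = 0x4325
s_4 = Round(s_3, k_3) = 0xEC6C
s_5 = Round(s_4, k_4) = 0x5095

0xE61B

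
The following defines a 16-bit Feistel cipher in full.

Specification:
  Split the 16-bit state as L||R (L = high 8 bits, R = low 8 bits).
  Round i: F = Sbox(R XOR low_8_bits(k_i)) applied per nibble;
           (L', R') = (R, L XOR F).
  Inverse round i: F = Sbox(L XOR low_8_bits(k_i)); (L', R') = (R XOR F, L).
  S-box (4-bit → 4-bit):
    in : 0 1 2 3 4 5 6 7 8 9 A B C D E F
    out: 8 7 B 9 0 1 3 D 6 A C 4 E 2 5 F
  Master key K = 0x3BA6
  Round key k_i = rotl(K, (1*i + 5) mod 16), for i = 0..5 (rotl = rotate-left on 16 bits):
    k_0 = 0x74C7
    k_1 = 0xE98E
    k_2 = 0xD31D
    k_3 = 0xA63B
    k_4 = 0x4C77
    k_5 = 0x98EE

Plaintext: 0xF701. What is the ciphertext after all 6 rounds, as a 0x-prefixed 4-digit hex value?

0x01CF

s_0 = plaintext = 0xF701
s_1 = Round(s_0, k_0) = 0x0114
s_2 = Round(s_1, k_1) = 0x14AD
s_3 = Round(s_2, k_2) = 0xAD5C
s_4 = Round(s_3, k_3) = 0x5C90
s_5 = Round(s_4, k_4) = 0x9001
s_6 = Round(s_5, k_5) = 0x01CF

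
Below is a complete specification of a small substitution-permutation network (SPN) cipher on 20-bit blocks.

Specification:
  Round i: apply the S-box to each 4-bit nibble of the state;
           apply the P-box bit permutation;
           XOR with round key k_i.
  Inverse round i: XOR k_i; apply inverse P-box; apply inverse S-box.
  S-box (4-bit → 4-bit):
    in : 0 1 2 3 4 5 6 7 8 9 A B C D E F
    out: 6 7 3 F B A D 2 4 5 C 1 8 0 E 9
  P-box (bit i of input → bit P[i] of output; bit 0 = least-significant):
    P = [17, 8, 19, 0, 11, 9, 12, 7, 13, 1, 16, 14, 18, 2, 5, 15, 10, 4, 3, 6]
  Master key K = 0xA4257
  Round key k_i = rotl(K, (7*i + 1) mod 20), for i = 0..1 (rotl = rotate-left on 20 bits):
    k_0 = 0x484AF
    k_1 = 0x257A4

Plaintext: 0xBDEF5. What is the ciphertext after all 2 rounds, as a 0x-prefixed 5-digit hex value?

s_0 = plaintext = 0xBDEF5
s_1 = Round(s_0, k_0) = 0x5C92C
s_2 = Round(s_1, k_1) = 0x3FDF5

0x3FDF5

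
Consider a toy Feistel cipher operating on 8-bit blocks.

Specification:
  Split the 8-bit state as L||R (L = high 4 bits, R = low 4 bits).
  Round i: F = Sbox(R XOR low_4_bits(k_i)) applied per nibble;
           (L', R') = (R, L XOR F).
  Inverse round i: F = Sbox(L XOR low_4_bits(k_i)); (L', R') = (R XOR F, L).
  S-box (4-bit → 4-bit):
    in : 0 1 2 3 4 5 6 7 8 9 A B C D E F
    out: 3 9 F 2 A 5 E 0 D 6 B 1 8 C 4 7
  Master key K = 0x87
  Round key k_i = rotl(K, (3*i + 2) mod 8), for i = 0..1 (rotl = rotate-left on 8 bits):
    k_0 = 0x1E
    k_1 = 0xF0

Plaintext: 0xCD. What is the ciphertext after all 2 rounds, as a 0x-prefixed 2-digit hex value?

0xE9

s_0 = plaintext = 0xCD
s_1 = Round(s_0, k_0) = 0xDE
s_2 = Round(s_1, k_1) = 0xE9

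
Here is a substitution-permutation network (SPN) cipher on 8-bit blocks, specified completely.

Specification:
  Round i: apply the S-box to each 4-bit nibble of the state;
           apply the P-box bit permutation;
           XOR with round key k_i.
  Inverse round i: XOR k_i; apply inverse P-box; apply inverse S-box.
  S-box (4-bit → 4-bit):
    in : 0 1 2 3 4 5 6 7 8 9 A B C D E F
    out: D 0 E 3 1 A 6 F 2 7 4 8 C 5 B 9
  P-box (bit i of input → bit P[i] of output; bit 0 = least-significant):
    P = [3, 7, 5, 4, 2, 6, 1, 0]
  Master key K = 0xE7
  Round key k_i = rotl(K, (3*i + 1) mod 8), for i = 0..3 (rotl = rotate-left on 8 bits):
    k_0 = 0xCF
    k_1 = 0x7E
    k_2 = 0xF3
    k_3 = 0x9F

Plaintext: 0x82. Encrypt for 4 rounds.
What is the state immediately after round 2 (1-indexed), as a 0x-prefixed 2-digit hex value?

0x22

s_0 = plaintext = 0x82
s_1 = Round(s_0, k_0) = 0x3F
s_2 = Round(s_1, k_1) = 0x22
s_3 = Round(s_2, k_2) = 0x00
s_4 = Round(s_3, k_3) = 0xA0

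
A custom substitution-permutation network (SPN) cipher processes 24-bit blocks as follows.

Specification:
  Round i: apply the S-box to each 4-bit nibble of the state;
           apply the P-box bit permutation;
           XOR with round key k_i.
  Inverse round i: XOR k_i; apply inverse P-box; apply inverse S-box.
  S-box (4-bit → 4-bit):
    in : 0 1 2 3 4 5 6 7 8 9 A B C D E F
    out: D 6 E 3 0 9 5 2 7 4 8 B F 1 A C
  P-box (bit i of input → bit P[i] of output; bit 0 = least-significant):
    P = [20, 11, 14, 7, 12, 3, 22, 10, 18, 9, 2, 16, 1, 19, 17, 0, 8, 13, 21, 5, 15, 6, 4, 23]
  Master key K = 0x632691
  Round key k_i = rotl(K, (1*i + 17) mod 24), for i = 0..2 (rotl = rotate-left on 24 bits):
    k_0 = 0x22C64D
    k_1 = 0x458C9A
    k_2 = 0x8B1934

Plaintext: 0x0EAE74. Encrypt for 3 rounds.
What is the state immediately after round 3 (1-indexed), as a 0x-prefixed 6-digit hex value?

0x5FF9E5

s_0 = plaintext = 0x0EAE74
s_1 = Round(s_0, k_0) = 0xA36474
s_2 = Round(s_1, k_1) = 0xC7AD90
s_3 = Round(s_2, k_2) = 0x5FF9E5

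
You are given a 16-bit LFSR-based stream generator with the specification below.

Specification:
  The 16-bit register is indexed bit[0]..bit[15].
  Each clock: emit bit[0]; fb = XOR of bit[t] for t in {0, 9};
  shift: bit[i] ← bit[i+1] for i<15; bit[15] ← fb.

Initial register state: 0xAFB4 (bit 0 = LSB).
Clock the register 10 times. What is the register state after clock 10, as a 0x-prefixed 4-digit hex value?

0x98EB

reg_0 = 0xAFB4
clock 1: out=0, reg = 0xD7DA
clock 2: out=0, reg = 0xEBED
clock 3: out=1, reg = 0x75F6
clock 4: out=0, reg = 0x3AFB
clock 5: out=1, reg = 0x1D7D
clock 6: out=1, reg = 0x8EBE
clock 7: out=0, reg = 0xC75F
clock 8: out=1, reg = 0x63AF
clock 9: out=1, reg = 0x31D7
clock 10: out=1, reg = 0x98EB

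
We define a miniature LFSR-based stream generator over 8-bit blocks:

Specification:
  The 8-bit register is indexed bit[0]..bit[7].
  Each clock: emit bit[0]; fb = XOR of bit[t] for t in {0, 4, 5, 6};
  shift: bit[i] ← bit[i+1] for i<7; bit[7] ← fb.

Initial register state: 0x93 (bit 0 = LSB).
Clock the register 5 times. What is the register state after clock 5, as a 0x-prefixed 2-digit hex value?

0x64

reg_0 = 0x93
clock 1: out=1, reg = 0x49
clock 2: out=1, reg = 0x24
clock 3: out=0, reg = 0x92
clock 4: out=0, reg = 0xC9
clock 5: out=1, reg = 0x64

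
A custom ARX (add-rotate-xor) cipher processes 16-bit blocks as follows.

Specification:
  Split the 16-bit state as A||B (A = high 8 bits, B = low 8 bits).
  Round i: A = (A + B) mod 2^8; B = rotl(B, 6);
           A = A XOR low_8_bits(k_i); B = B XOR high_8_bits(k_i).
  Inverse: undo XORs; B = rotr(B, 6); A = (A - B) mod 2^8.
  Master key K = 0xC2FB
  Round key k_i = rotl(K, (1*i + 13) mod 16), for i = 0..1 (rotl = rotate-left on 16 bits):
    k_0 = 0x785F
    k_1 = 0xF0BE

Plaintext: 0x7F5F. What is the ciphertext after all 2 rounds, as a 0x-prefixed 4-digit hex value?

0x8E1B

s_0 = plaintext = 0x7F5F
s_1 = Round(s_0, k_0) = 0x81AF
s_2 = Round(s_1, k_1) = 0x8E1B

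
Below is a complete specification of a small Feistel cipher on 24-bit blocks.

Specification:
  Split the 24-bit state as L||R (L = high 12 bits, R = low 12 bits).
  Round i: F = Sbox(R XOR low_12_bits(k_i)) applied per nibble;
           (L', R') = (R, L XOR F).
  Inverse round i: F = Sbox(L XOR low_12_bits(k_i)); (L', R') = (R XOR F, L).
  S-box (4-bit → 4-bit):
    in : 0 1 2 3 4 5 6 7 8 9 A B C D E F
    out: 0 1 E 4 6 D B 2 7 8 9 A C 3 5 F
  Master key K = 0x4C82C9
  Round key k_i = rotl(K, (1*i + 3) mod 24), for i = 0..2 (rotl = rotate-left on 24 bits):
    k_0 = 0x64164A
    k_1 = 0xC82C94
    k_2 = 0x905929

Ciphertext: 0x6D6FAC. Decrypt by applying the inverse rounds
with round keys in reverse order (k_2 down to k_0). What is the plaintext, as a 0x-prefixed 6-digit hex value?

0xC86A14

s_0 = ciphertext = 0x6D6FAC
s_1 = InvRound(s_0, k_2) = 0x0536D6
s_2 = InvRound(s_1, k_1) = 0xA14053
s_3 = InvRound(s_2, k_0) = 0xC86A14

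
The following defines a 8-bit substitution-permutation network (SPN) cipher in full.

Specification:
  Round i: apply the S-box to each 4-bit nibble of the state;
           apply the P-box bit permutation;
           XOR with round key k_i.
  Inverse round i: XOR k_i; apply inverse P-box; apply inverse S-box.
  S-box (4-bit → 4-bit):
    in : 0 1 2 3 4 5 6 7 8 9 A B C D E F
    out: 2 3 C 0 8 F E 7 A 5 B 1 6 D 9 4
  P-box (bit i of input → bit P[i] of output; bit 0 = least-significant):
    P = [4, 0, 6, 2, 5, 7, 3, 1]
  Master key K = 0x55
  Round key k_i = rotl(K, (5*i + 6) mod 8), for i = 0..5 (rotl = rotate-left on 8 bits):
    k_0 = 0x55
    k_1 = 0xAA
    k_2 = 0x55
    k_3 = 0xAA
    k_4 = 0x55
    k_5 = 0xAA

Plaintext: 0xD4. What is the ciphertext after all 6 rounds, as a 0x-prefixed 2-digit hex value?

0x74

s_0 = plaintext = 0xD4
s_1 = Round(s_0, k_0) = 0x7B
s_2 = Round(s_1, k_1) = 0x12
s_3 = Round(s_2, k_2) = 0xB1
s_4 = Round(s_3, k_3) = 0x9B
s_5 = Round(s_4, k_4) = 0x6D
s_6 = Round(s_5, k_5) = 0x74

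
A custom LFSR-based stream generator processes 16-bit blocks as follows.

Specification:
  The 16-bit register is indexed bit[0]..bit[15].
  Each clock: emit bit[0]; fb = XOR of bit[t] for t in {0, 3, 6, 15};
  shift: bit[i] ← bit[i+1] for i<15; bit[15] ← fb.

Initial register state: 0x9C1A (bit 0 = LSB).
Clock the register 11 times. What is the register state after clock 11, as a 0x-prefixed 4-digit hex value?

reg_0 = 0x9C1A
clock 1: out=0, reg = 0x4E0D
clock 2: out=1, reg = 0x2706
clock 3: out=0, reg = 0x1383
clock 4: out=1, reg = 0x89C1
clock 5: out=1, reg = 0xC4E0
clock 6: out=0, reg = 0x6270
clock 7: out=0, reg = 0xB138
clock 8: out=0, reg = 0x589C
clock 9: out=0, reg = 0xAC4E
clock 10: out=0, reg = 0xD627
clock 11: out=1, reg = 0x6B13

0x6B13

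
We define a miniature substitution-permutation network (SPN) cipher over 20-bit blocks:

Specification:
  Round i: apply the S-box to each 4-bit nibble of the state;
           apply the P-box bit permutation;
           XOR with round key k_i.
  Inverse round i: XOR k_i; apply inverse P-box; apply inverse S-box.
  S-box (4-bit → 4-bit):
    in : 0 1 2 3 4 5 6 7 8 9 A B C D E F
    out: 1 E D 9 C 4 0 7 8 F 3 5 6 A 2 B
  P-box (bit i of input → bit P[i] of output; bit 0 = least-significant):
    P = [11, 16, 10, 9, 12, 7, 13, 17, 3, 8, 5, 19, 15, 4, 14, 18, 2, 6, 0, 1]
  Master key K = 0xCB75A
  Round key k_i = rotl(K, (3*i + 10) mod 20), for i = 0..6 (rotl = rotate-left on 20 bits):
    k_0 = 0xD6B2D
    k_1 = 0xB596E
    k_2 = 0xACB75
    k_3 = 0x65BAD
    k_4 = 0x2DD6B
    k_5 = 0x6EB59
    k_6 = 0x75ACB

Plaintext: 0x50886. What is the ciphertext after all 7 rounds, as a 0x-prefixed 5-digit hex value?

s_0 = plaintext = 0x50886
s_1 = Round(s_0, k_0) = 0x7EB2C
s_2 = Round(s_1, k_1) = 0x86D13
s_3 = Round(s_2, k_2) = 0x0E0F7
s_4 = Round(s_3, k_3) = 0x54731
s_5 = Round(s_4, k_4) = 0x58A42
s_6 = Round(s_5, k_5) = 0x0C450
s_7 = Round(s_6, k_6) = 0xF32FF

0xF32FF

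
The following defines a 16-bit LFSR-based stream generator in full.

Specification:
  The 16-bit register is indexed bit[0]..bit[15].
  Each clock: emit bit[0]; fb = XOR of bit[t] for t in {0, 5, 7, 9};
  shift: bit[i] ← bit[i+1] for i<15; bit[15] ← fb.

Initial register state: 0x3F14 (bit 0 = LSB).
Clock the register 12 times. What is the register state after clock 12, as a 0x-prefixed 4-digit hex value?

0xA0D3

reg_0 = 0x3F14
clock 1: out=0, reg = 0x9F8A
clock 2: out=0, reg = 0x4FC5
clock 3: out=1, reg = 0xA7E2
clock 4: out=0, reg = 0xD3F1
clock 5: out=1, reg = 0x69F8
clock 6: out=0, reg = 0x34FC
clock 7: out=0, reg = 0x1A7E
clock 8: out=0, reg = 0x0D3F
clock 9: out=1, reg = 0x069F
clock 10: out=1, reg = 0x834F
clock 11: out=1, reg = 0x41A7
clock 12: out=1, reg = 0xA0D3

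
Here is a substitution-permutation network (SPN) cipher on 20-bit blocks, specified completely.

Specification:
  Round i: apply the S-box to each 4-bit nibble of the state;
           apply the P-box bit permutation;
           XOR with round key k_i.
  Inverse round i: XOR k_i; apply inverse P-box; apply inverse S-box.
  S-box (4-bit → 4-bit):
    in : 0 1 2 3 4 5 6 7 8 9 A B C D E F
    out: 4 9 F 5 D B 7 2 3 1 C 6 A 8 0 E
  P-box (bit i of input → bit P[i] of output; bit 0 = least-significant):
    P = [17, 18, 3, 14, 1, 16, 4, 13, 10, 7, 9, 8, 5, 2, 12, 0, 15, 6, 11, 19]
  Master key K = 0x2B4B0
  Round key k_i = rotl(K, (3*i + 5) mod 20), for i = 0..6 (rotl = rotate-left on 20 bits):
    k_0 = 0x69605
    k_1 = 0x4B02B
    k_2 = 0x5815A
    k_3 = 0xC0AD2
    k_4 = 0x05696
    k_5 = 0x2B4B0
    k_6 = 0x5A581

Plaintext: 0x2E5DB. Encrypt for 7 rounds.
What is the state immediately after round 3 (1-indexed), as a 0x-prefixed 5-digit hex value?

0x88255

s_0 = plaintext = 0x2E5DB
s_1 = Round(s_0, k_0) = 0xA3BCD
s_2 = Round(s_1, k_1) = 0xDCA8B
s_3 = Round(s_2, k_2) = 0x88255
s_4 = Round(s_3, k_3) = 0xBED34
s_5 = Round(s_4, k_4) = 0x21FCC
s_6 = Round(s_5, k_5) = 0xF5F51
s_7 = Round(s_6, k_6) = 0xECE66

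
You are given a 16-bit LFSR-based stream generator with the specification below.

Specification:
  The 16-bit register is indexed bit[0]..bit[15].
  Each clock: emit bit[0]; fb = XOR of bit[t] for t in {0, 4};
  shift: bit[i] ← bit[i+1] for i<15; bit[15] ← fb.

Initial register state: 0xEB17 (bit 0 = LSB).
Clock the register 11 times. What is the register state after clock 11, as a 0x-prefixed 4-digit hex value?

0xB4DD

reg_0 = 0xEB17
clock 1: out=1, reg = 0x758B
clock 2: out=1, reg = 0xBAC5
clock 3: out=1, reg = 0xDD62
clock 4: out=0, reg = 0x6EB1
clock 5: out=1, reg = 0x3758
clock 6: out=0, reg = 0x9BAC
clock 7: out=0, reg = 0x4DD6
clock 8: out=0, reg = 0xA6EB
clock 9: out=1, reg = 0xD375
clock 10: out=1, reg = 0x69BA
clock 11: out=0, reg = 0xB4DD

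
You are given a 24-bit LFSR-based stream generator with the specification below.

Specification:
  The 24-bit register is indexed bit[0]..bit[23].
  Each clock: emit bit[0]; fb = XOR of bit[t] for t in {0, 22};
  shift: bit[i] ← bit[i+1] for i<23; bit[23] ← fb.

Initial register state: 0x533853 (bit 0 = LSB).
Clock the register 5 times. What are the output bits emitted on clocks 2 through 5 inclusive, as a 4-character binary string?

1001

reg_0 = 0x533853
clock 1: out=1, reg = 0x299C29
clock 2: out=1, reg = 0x94CE14
clock 3: out=0, reg = 0x4A670A
clock 4: out=0, reg = 0xA53385
clock 5: out=1, reg = 0xD299C2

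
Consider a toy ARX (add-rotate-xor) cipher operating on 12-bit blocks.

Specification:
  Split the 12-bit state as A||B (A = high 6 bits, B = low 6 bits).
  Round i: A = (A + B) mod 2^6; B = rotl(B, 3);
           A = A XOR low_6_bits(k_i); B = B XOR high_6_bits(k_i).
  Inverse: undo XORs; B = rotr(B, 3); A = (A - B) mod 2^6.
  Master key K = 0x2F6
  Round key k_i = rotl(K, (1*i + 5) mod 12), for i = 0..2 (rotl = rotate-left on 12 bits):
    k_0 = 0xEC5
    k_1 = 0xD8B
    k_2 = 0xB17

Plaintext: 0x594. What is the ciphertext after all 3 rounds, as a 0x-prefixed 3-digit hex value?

s_0 = plaintext = 0x594
s_1 = Round(s_0, k_0) = 0xBD9
s_2 = Round(s_1, k_1) = 0x0FD
s_3 = Round(s_2, k_2) = 0x5C3

0x5C3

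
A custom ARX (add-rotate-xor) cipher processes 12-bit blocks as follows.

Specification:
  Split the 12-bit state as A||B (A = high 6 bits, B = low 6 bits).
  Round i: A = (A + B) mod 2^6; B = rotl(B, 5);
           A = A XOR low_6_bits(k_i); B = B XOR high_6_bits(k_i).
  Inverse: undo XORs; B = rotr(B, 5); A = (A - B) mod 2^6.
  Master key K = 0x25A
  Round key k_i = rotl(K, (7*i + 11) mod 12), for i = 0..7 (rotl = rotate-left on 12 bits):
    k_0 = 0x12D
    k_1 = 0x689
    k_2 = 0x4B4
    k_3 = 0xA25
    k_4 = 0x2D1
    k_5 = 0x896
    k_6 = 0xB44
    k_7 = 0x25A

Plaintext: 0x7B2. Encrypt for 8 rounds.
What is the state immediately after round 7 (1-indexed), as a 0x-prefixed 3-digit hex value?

s_0 = plaintext = 0x7B2
s_1 = Round(s_0, k_0) = 0xF5D
s_2 = Round(s_1, k_1) = 0x4F4
s_3 = Round(s_2, k_2) = 0xCC8
s_4 = Round(s_3, k_3) = 0x7AC
s_5 = Round(s_4, k_4) = 0x6DD
s_6 = Round(s_5, k_5) = 0xB8C
s_7 = Round(s_6, k_6) = 0xFAB
s_8 = Round(s_7, k_7) = 0xCFC

0xFAB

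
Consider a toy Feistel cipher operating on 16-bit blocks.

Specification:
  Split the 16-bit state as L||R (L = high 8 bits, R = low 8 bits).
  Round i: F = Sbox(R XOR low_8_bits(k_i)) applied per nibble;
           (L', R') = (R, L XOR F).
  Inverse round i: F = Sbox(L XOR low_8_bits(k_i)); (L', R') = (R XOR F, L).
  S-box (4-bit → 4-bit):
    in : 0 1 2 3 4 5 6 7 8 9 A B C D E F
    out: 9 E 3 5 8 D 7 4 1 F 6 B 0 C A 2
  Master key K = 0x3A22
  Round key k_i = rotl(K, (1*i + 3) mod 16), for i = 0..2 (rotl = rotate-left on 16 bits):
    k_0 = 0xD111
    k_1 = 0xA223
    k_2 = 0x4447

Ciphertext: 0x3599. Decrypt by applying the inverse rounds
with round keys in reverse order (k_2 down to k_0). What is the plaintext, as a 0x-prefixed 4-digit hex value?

s_0 = ciphertext = 0x3599
s_1 = InvRound(s_0, k_2) = 0xDA35
s_2 = InvRound(s_1, k_1) = 0x1ADA
s_3 = InvRound(s_2, k_0) = 0x411A

0x411A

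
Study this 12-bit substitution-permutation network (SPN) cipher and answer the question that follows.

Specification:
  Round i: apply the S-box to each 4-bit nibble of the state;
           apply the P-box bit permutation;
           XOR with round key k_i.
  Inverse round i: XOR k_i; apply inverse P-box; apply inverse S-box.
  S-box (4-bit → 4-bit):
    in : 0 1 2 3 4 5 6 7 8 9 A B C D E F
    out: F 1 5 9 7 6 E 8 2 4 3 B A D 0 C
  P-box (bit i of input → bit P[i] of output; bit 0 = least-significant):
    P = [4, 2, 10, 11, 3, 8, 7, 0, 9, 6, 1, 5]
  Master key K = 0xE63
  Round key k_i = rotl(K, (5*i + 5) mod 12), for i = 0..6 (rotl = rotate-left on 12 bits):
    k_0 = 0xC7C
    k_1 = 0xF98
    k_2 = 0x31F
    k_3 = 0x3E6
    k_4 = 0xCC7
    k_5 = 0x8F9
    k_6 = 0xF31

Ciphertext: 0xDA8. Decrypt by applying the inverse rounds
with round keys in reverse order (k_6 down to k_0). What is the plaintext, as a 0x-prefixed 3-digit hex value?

s_0 = ciphertext = 0xDA8
s_1 = InvRound(s_0, k_6) = 0x1D1
s_2 = InvRound(s_1, k_5) = 0x7A7
s_3 = InvRound(s_2, k_4) = 0xB87
s_4 = InvRound(s_3, k_3) = 0xC77
s_5 = InvRound(s_4, k_2) = 0xBAF
s_6 = InvRound(s_5, k_1) = 0xF74
s_7 = InvRound(s_6, k_0) = 0x1AE

0x1AE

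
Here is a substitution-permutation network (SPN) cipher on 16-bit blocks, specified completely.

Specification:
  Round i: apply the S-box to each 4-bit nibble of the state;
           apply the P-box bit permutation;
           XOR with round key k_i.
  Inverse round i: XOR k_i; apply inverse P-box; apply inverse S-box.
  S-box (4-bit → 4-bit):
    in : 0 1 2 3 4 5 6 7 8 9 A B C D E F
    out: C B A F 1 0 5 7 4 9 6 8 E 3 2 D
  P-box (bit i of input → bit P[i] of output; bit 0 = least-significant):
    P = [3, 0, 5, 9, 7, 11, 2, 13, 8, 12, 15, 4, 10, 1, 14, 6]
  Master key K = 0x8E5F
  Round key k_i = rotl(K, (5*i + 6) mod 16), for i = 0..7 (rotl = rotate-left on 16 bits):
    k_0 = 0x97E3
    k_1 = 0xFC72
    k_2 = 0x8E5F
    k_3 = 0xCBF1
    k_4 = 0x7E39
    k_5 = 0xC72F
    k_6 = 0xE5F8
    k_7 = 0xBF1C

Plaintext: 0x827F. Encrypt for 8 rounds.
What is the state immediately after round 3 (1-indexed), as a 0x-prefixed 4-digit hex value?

0x67ED

s_0 = plaintext = 0x827F
s_1 = Round(s_0, k_0) = 0xCD5F
s_2 = Round(s_1, k_1) = 0xAF18
s_3 = Round(s_2, k_2) = 0x67ED
s_4 = Round(s_3, k_3) = 0x16F8
s_5 = Round(s_4, k_4) = 0xDBDF
s_6 = Round(s_5, k_5) = 0xC995
s_7 = Round(s_6, k_6) = 0x842A
s_8 = Round(s_7, k_7) = 0xD63D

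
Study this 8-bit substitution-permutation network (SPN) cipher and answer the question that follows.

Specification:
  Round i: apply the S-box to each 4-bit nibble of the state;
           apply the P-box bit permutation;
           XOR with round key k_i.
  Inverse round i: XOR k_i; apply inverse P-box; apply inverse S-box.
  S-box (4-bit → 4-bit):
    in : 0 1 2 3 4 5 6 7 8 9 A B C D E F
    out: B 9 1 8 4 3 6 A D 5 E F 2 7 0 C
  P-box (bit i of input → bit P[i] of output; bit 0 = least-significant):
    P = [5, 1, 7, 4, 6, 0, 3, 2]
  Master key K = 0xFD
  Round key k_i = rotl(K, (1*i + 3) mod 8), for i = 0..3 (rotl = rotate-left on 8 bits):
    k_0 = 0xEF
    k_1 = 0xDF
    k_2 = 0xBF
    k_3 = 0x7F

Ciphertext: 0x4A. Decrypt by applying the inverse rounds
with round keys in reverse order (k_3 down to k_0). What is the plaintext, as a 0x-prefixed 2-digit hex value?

s_0 = ciphertext = 0x4A
s_1 = InvRound(s_0, k_3) = 0x71
s_2 = InvRound(s_1, k_2) = 0x86
s_3 = InvRound(s_2, k_1) = 0xD3
s_4 = InvRound(s_3, k_0) = 0xF1

0xF1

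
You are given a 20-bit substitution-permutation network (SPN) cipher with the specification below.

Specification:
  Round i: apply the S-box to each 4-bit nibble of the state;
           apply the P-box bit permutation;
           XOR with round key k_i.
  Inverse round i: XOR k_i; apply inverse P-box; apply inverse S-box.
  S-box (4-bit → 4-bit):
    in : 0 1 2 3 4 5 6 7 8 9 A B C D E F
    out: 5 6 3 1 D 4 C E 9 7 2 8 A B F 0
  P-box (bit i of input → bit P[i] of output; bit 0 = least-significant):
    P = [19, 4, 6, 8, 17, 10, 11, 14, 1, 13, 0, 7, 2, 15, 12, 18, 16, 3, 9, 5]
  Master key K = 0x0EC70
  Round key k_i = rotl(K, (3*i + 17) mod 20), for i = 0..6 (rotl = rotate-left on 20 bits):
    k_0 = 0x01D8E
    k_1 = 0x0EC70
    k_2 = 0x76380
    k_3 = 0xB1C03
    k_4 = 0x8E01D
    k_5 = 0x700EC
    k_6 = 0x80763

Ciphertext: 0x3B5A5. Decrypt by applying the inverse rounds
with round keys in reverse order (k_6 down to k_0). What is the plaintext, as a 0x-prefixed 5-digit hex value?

s_0 = ciphertext = 0x3B5A5
s_1 = InvRound(s_0, k_6) = 0x09D30
s_2 = InvRound(s_1, k_5) = 0x2EB97
s_3 = InvRound(s_2, k_4) = 0x1F808
s_4 = InvRound(s_3, k_3) = 0xAA9D3
s_5 = InvRound(s_4, k_2) = 0x0C069
s_6 = InvRound(s_5, k_1) = 0xAF11A
s_7 = InvRound(s_6, k_0) = 0xF2CE2

0xF2CE2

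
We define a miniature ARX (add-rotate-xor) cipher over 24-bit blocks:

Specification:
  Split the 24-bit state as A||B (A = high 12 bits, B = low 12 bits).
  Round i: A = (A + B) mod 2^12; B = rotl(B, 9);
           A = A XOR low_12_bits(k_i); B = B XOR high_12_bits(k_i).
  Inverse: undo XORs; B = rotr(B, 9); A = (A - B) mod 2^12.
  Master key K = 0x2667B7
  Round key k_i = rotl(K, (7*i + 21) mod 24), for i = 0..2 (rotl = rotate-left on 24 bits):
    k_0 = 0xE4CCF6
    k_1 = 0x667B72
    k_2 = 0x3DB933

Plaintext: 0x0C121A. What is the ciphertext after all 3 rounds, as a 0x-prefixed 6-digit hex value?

s_0 = plaintext = 0x0C121A
s_1 = Round(s_0, k_0) = 0xE2DA0F
s_2 = Round(s_1, k_1) = 0x34E926
s_3 = Round(s_2, k_2) = 0x547EFF

0x547EFF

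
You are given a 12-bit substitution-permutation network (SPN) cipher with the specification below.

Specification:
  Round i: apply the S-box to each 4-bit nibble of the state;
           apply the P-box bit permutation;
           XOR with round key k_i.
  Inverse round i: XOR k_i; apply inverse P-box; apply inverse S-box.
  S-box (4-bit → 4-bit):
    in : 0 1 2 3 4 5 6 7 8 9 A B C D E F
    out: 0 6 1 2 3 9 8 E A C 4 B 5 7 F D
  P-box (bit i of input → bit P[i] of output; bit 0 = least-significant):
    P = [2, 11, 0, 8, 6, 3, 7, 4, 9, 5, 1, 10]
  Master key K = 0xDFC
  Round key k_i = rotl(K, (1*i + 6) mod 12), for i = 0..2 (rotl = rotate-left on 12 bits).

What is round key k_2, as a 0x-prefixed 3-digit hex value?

0xCDF

K = 0xDFC
k_0 = rotl(K, (1*0+6) mod 12) = rotl(K, 6) = 0xF37
k_1 = rotl(K, (1*1+6) mod 12) = rotl(K, 7) = 0xE6F
k_2 = rotl(K, (1*2+6) mod 12) = rotl(K, 8) = 0xCDF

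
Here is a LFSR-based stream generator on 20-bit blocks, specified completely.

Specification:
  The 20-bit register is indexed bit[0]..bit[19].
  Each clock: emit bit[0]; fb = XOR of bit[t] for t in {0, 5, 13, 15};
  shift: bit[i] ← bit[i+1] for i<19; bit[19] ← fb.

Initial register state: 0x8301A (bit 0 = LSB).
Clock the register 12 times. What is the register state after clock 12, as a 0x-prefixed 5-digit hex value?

0x12B83

reg_0 = 0x8301A
clock 1: out=0, reg = 0xC180D
clock 2: out=1, reg = 0xE0C06
clock 3: out=0, reg = 0x70603
clock 4: out=1, reg = 0xB8301
clock 5: out=1, reg = 0x5C180
clock 6: out=0, reg = 0xAE0C0
clock 7: out=0, reg = 0x57060
clock 8: out=0, reg = 0x2B830
clock 9: out=0, reg = 0x95C18
clock 10: out=0, reg = 0x4AE0C
clock 11: out=0, reg = 0x25706
clock 12: out=0, reg = 0x12B83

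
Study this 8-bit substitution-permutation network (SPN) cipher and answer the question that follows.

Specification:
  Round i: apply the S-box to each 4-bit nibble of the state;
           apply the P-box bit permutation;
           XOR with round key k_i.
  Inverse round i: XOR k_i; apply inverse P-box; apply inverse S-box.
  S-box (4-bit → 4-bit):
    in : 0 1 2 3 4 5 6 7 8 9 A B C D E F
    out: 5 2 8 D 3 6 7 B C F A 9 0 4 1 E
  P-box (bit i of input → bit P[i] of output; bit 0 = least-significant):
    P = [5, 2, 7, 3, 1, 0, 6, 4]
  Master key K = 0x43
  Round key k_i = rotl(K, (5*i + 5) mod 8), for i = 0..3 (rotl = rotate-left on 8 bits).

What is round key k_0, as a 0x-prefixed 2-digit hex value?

0x68

K = 0x43
k_0 = rotl(K, (5*0+5) mod 8) = rotl(K, 5) = 0x68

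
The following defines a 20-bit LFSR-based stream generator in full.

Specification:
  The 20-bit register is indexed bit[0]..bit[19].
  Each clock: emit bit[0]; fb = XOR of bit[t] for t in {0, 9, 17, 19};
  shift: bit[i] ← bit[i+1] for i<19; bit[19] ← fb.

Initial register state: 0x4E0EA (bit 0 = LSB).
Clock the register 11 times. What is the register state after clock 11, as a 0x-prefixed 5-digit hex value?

0x0909C

reg_0 = 0x4E0EA
clock 1: out=0, reg = 0x27075
clock 2: out=1, reg = 0x1383A
clock 3: out=0, reg = 0x09C1D
clock 4: out=1, reg = 0x84E0E
clock 5: out=0, reg = 0x42707
clock 6: out=1, reg = 0x21383
clock 7: out=1, reg = 0x909C1
clock 8: out=1, reg = 0x484E0
clock 9: out=0, reg = 0x24270
clock 10: out=0, reg = 0x12138
clock 11: out=0, reg = 0x0909C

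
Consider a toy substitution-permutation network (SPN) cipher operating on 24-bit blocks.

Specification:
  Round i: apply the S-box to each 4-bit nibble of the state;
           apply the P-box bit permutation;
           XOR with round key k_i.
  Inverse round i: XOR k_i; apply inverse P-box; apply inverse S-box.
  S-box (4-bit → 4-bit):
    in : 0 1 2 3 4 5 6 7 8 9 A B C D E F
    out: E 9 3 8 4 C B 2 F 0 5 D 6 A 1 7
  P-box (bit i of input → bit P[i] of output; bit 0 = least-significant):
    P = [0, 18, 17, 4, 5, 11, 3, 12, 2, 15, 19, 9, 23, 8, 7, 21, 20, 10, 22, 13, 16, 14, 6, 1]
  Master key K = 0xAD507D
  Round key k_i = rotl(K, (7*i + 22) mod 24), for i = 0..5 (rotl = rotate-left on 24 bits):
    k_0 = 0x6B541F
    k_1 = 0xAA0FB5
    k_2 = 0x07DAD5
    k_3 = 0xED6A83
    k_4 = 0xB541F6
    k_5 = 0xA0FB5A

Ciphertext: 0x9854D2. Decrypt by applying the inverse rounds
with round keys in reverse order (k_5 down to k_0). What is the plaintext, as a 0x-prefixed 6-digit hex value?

s_0 = ciphertext = 0x9854D2
s_1 = InvRound(s_0, k_5) = 0x9600C9
s_2 = InvRound(s_1, k_4) = 0x69DEAB
s_3 = InvRound(s_2, k_3) = 0x9DE7B7
s_4 = InvRound(s_3, k_2) = 0x562464
s_5 = InvRound(s_4, k_1) = 0x4B8576
s_6 = InvRound(s_5, k_0) = 0xC9D7BE

0xC9D7BE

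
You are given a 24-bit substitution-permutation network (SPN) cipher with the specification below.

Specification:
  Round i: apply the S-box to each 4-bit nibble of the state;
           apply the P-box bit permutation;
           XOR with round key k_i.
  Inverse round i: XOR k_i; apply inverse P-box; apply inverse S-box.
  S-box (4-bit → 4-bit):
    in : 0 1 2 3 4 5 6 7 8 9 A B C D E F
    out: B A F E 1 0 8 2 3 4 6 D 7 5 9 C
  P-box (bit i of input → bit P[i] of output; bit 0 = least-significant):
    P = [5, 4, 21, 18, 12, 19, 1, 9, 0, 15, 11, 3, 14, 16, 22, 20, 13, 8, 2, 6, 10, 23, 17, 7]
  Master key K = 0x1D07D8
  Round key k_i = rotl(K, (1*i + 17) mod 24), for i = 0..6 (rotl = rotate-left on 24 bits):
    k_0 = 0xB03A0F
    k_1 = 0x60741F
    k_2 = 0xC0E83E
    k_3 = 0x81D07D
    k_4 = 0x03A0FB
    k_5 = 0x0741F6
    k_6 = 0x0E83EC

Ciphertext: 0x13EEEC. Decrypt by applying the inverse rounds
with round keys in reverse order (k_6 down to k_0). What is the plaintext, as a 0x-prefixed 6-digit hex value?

s_0 = ciphertext = 0x13EEEC
s_1 = InvRound(s_0, k_6) = 0x480976
s_2 = InvRound(s_1, k_5) = 0xF5C976
s_3 = InvRound(s_2, k_4) = 0x3CBB5F
s_4 = InvRound(s_3, k_3) = 0x78093B
s_5 = InvRound(s_4, k_2) = 0x7CE879
s_6 = InvRound(s_5, k_1) = 0x4F6ACE
s_7 = InvRound(s_6, k_0) = 0x36248F

0x36248F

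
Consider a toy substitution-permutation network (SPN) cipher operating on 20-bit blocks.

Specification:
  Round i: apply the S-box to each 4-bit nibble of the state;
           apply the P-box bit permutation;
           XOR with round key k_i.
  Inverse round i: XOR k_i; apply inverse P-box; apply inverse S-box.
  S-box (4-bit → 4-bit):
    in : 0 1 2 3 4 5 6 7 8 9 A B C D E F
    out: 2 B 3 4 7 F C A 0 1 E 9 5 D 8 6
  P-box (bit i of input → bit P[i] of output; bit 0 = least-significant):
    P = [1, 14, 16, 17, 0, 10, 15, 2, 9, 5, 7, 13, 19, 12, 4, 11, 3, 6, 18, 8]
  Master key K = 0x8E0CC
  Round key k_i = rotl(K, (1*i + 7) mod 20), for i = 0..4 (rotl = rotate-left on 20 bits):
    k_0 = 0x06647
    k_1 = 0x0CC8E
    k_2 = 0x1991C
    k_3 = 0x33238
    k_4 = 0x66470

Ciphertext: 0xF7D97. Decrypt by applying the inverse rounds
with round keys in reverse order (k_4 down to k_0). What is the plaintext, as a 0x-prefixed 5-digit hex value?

0x47A26

s_0 = ciphertext = 0xF7D97
s_1 = InvRound(s_0, k_4) = 0x71FBC
s_2 = InvRound(s_1, k_3) = 0x6E678
s_3 = InvRound(s_2, k_2) = 0xA717A
s_4 = InvRound(s_3, k_1) = 0x75AAE
s_5 = InvRound(s_4, k_0) = 0x47A26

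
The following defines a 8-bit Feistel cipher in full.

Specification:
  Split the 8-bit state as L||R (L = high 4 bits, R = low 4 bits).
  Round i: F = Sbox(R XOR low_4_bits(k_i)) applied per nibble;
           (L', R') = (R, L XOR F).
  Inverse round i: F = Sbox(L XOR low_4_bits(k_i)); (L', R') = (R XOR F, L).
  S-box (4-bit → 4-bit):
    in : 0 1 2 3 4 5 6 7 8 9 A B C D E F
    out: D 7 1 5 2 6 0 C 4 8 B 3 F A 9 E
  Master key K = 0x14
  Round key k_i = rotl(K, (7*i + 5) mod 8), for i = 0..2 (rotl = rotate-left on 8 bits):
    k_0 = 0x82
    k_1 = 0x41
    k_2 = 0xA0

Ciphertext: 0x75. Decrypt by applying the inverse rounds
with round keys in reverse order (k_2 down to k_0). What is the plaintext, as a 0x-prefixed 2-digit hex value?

0xE3

s_0 = ciphertext = 0x75
s_1 = InvRound(s_0, k_2) = 0x97
s_2 = InvRound(s_1, k_1) = 0x39
s_3 = InvRound(s_2, k_0) = 0xE3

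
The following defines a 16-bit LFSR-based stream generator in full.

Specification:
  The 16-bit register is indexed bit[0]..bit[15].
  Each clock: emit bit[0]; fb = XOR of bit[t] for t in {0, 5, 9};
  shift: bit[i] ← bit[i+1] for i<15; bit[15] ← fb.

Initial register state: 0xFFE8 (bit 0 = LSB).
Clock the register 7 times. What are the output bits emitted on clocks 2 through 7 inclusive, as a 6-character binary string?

reg_0 = 0xFFE8
clock 1: out=0, reg = 0x7FF4
clock 2: out=0, reg = 0x3FFA
clock 3: out=0, reg = 0x1FFD
clock 4: out=1, reg = 0x8FFE
clock 5: out=0, reg = 0x47FF
clock 6: out=1, reg = 0xA3FF
clock 7: out=1, reg = 0xD1FF

001011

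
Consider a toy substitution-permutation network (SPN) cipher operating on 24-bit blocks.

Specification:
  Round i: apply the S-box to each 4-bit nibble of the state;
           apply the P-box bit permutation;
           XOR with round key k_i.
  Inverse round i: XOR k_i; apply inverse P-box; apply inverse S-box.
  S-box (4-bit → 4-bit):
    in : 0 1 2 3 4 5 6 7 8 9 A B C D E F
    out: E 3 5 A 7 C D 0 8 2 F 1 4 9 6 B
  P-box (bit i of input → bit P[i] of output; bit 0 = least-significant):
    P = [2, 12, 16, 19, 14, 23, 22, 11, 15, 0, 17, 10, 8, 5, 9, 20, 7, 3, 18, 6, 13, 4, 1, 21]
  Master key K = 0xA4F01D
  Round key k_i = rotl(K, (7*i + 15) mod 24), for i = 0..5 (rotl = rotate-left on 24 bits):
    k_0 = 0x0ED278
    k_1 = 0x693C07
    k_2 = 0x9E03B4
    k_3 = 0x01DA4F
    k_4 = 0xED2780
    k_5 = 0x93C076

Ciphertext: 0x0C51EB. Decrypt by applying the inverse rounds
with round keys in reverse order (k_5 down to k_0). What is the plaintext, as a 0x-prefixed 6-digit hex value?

s_0 = ciphertext = 0x0C51EB
s_1 = InvRound(s_0, k_5) = 0x94D49A
s_2 = InvRound(s_1, k_4) = 0xA96B20
s_3 = InvRound(s_2, k_3) = 0x63119F
s_4 = InvRound(s_3, k_2) = 0x5E09E0
s_5 = InvRound(s_4, k_1) = 0x66F074
s_6 = InvRound(s_5, k_0) = 0xD9C7CD

0xD9C7CD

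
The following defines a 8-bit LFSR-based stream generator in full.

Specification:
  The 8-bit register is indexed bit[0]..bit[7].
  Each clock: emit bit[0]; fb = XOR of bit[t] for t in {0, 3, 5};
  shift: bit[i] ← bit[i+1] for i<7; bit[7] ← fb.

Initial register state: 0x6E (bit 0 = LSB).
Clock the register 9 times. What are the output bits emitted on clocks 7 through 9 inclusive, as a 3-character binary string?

reg_0 = 0x6E
clock 1: out=0, reg = 0x37
clock 2: out=1, reg = 0x1B
clock 3: out=1, reg = 0x0D
clock 4: out=1, reg = 0x06
clock 5: out=0, reg = 0x03
clock 6: out=1, reg = 0x81
clock 7: out=1, reg = 0xC0
clock 8: out=0, reg = 0x60
clock 9: out=0, reg = 0xB0

100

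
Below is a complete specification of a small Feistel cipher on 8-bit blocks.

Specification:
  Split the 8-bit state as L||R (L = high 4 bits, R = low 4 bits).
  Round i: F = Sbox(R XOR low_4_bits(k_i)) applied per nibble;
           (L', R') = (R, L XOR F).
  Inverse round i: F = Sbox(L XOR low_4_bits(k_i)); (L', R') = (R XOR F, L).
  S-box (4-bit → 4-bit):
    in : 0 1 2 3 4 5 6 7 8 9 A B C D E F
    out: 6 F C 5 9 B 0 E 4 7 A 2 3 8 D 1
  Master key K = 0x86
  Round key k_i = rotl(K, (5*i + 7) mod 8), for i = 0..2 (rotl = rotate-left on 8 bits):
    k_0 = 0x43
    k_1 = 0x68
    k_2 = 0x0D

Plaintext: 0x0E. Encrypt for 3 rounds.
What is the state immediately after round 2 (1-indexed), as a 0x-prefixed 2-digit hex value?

s_0 = plaintext = 0x0E
s_1 = Round(s_0, k_0) = 0xE8
s_2 = Round(s_1, k_1) = 0x88
s_3 = Round(s_2, k_2) = 0x83

0x88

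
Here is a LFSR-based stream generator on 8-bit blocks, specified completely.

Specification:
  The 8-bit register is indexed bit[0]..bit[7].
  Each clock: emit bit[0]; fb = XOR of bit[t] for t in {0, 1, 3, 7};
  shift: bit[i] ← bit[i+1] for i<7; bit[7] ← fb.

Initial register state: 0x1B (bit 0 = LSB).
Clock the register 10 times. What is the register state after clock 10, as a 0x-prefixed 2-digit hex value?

reg_0 = 0x1B
clock 1: out=1, reg = 0x8D
clock 2: out=1, reg = 0xC6
clock 3: out=0, reg = 0x63
clock 4: out=1, reg = 0x31
clock 5: out=1, reg = 0x98
clock 6: out=0, reg = 0x4C
clock 7: out=0, reg = 0xA6
clock 8: out=0, reg = 0x53
clock 9: out=1, reg = 0x29
clock 10: out=1, reg = 0x14

0x14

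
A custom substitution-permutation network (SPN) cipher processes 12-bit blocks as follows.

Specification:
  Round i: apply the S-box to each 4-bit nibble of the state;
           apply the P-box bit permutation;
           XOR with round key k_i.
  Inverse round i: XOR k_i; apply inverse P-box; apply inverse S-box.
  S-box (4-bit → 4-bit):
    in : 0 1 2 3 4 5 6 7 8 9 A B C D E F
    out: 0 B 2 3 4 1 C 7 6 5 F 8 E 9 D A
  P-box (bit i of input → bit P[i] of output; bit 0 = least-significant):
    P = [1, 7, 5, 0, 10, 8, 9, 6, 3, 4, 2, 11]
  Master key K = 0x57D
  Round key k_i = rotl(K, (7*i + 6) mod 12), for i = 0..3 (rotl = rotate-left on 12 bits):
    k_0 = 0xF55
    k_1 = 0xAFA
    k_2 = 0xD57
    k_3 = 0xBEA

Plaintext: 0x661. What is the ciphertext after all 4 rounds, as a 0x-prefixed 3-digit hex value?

s_0 = plaintext = 0x661
s_1 = Round(s_0, k_0) = 0x592
s_2 = Round(s_1, k_1) = 0xC72
s_3 = Round(s_2, k_2) = 0x2C3
s_4 = Round(s_3, k_3) = 0x838

0x838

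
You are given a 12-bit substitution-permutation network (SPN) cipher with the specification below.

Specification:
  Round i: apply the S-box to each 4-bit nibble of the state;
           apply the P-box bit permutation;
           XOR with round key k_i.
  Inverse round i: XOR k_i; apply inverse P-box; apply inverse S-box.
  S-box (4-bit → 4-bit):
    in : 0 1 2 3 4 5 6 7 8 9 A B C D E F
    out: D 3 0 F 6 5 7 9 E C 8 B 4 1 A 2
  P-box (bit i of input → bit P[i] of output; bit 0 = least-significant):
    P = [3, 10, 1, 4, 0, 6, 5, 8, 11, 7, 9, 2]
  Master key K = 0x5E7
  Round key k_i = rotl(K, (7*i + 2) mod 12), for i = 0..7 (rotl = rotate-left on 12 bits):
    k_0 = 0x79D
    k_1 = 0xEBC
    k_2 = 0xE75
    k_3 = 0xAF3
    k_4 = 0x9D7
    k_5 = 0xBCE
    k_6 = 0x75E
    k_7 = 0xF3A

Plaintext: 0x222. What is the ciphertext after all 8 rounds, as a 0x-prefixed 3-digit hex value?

0x920

s_0 = plaintext = 0x222
s_1 = Round(s_0, k_0) = 0x79D
s_2 = Round(s_1, k_1) = 0x790
s_3 = Round(s_2, k_2) = 0x74B
s_4 = Round(s_3, k_3) = 0x68F
s_5 = Round(s_4, k_4) = 0x637
s_6 = Round(s_5, k_5) = 0x037
s_7 = Round(s_6, k_6) = 0xC23
s_8 = Round(s_7, k_7) = 0x920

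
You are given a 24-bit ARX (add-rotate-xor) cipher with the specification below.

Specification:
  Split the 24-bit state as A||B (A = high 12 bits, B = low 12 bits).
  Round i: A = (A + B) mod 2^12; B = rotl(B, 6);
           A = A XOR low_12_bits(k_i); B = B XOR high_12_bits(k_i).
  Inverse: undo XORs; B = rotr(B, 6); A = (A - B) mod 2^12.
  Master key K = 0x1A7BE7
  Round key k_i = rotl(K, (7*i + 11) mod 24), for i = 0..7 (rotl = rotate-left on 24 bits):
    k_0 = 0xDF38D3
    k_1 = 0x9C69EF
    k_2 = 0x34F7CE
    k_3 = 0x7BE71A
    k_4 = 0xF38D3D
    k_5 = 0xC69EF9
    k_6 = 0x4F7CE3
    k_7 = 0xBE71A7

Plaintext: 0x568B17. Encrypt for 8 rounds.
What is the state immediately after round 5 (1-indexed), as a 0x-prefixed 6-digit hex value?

0xB8BA51

s_0 = plaintext = 0x568B17
s_1 = Round(s_0, k_0) = 0x8AC81F
s_2 = Round(s_1, k_1) = 0x924E26
s_3 = Round(s_2, k_2) = 0x084AF7
s_4 = Round(s_3, k_3) = 0xC61A55
s_5 = Round(s_4, k_4) = 0xB8BA51
s_6 = Round(s_5, k_5) = 0xB25800
s_7 = Round(s_6, k_6) = 0xFC64D7
s_8 = Round(s_7, k_7) = 0x53AE34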